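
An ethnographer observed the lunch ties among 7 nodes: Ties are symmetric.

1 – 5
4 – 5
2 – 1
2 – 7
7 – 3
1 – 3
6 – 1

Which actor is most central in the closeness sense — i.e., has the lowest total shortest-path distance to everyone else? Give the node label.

1

Farness (sum of distances to all others) for each node — 1:8, 2:11, 3:11, 4:16, 5:11, 6:13, 7:14.
The smallest farness is 8, for 1, so 1 has the highest closeness.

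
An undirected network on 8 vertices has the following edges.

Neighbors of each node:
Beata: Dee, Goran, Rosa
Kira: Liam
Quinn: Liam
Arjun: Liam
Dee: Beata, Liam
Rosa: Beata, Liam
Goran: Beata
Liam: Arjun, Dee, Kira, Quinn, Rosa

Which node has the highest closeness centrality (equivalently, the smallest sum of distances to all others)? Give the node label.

Liam

Farness (sum of distances to all others) for each node — Arjun:16, Beata:14, Dee:12, Goran:20, Kira:16, Liam:10, Quinn:16, Rosa:12.
The smallest farness is 10, for Liam, so Liam has the highest closeness.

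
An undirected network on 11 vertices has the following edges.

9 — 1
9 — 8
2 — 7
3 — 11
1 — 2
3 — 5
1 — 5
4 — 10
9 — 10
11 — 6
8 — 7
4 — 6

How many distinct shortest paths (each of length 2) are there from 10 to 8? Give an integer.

1

The shortest distance is 2, and the only length-2 path is 10–9–8. So there is exactly 1 shortest path.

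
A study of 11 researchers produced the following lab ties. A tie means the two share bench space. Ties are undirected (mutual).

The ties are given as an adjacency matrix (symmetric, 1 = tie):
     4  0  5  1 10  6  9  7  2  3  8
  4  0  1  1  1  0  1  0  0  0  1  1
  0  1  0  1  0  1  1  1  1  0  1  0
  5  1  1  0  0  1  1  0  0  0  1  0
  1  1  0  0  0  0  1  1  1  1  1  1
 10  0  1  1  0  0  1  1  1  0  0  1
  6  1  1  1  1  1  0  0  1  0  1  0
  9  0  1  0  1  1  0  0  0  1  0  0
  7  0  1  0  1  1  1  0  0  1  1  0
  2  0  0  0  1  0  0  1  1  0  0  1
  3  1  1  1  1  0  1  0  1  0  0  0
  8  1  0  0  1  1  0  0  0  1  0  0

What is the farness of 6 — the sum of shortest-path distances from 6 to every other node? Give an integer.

13

Distances from 6: 0:1, 1:1, 2:2, 3:1, 4:1, 5:1, 7:1, 8:2, 9:2, 10:1.
Sum = 1 + 1 + 2 + 1 + 1 + 1 + 1 + 2 + 2 + 1 = 13.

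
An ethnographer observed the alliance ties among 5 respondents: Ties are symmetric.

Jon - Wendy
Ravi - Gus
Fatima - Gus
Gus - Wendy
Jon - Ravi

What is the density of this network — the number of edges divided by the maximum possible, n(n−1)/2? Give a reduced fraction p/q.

1/2

There are 5 edges and 5 nodes, so the maximum possible is C(5,2) = 10.
Density = 5/10 = 1/2.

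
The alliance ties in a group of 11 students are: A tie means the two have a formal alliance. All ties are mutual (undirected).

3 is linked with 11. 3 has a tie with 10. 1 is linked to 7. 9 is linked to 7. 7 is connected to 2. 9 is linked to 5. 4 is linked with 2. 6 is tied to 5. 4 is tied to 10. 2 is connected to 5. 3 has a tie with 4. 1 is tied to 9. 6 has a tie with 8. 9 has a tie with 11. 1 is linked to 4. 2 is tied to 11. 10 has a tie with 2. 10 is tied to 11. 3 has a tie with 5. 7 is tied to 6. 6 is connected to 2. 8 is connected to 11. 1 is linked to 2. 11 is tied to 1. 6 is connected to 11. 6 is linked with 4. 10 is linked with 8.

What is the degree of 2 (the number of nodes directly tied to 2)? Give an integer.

2 is directly tied to 1, 4, 5, 6, 7, 10, and 11. That is 7 neighbors, so the degree of 2 is 7.

7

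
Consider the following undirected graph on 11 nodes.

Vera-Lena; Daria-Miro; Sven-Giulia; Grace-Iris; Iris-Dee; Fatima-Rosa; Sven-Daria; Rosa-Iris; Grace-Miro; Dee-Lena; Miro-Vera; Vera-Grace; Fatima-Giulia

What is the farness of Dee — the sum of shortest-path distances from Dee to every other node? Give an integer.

27

Distances from Dee: Daria:4, Fatima:3, Giulia:4, Grace:2, Iris:1, Lena:1, Miro:3, Rosa:2, Sven:5, Vera:2.
Sum = 4 + 3 + 4 + 2 + 1 + 1 + 3 + 2 + 5 + 2 = 27.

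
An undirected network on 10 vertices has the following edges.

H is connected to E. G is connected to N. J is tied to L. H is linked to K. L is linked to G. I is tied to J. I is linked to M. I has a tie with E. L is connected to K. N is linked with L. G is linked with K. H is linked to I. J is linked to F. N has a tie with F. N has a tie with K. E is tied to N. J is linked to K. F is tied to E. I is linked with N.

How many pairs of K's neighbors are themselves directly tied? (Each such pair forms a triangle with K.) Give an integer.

K's neighbors: G, H, J, L, and N.
Neighbor pairs that are themselves tied: K–G–L; K–G–N; K–J–L; K–L–N. Each forms one triangle with K, for 4 in total.

4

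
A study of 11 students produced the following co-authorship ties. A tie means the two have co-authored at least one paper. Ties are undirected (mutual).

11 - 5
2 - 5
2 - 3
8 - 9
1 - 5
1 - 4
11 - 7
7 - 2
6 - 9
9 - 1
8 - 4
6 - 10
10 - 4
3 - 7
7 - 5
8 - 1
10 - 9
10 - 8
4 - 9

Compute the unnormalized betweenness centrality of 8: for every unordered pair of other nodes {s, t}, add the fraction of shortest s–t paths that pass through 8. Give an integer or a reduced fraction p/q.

Pairs whose geodesics pass through 8 — 1–10: 1/3; 10–7: 1/3; 10–3: 2/6; 10–2: 1/3; 10–11: 1/3; 10–5: 1/3.
All other pairs contribute 0.
Summing the contributions gives betweenness(8) = 2.

2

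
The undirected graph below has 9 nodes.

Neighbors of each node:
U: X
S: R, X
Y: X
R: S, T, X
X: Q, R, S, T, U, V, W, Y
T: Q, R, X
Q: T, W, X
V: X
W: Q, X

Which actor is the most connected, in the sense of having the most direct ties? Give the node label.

Degrees — Q:3, R:3, S:2, T:3, U:1, V:1, W:2, X:8, Y:1.
The maximum is 8, attained only by X.

X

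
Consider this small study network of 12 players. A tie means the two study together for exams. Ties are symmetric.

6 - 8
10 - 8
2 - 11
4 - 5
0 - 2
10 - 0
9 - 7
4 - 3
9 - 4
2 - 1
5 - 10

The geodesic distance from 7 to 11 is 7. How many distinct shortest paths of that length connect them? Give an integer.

The shortest distance is 7, and the only length-7 path is 7–9–4–5–10–0–2–11. So there is exactly 1 shortest path.

1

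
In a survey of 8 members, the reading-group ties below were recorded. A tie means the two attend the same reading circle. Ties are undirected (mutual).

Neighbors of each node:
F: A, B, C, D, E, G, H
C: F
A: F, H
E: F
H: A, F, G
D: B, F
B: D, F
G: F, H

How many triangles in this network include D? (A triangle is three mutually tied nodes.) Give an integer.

1

D's neighbors: B and F.
Neighbor pairs that are themselves tied: D–B–F. Each forms one triangle with D, for 1 in total.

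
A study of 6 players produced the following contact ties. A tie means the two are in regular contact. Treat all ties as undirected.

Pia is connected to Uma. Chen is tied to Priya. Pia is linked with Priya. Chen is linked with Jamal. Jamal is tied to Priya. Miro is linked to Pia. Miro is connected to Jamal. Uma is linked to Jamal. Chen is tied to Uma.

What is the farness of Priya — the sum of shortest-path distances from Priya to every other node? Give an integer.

Distances from Priya: Chen:1, Jamal:1, Miro:2, Pia:1, Uma:2.
Sum = 1 + 1 + 2 + 1 + 2 = 7.

7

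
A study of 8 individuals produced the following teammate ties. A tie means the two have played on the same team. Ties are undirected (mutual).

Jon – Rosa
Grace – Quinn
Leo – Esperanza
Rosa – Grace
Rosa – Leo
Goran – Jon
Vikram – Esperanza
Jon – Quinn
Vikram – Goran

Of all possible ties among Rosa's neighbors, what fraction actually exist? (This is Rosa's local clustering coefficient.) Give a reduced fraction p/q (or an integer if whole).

Rosa's neighbors: Grace, Jon, and Leo (k = 3).
Possible neighbor pairs: C(3,2) = 3. Edges among them: none → e = 0.
Clustering(Rosa) = 0/3 = 0.

0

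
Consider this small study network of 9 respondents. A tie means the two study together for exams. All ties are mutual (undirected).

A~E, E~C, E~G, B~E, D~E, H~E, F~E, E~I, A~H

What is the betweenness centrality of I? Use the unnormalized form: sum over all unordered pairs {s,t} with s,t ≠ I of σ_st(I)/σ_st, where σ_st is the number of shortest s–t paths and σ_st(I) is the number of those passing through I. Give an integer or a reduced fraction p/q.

No shortest path between any pair of other nodes passes through I.
Summing the contributions gives betweenness(I) = 0.

0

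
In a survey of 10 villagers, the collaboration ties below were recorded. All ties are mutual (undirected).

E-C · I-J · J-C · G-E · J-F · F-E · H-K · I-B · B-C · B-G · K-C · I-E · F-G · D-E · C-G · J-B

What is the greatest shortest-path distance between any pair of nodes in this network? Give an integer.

4

Eccentricity of each node (its greatest distance to any other): B:3, C:2, D:4, E:3, F:4, G:3, H:4, I:4, J:3, K:3.
The maximum eccentricity is 4, realized for instance by the pair H–D via H – K – C – E – D. So the diameter is 4.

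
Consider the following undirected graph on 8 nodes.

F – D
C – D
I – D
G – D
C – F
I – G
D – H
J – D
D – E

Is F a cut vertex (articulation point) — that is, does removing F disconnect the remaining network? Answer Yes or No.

Even without F, every remaining node can still reach every other (the residual graph is connected), so F is not a cut vertex.

No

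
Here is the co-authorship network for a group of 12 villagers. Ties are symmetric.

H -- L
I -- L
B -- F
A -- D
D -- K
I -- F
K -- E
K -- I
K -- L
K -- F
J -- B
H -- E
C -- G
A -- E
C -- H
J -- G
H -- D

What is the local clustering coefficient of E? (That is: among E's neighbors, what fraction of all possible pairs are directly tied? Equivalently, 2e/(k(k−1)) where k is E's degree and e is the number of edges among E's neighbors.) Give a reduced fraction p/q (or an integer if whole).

0

E's neighbors: A, H, and K (k = 3).
Possible neighbor pairs: C(3,2) = 3. Edges among them: none → e = 0.
Clustering(E) = 0/3 = 0.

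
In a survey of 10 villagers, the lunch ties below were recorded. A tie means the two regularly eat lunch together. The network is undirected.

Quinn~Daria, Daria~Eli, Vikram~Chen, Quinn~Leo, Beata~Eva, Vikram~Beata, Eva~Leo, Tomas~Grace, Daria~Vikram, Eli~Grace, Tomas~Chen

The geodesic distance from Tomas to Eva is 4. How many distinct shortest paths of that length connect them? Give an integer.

1

The shortest distance is 4, and the only length-4 path is Tomas–Chen–Vikram–Beata–Eva. So there is exactly 1 shortest path.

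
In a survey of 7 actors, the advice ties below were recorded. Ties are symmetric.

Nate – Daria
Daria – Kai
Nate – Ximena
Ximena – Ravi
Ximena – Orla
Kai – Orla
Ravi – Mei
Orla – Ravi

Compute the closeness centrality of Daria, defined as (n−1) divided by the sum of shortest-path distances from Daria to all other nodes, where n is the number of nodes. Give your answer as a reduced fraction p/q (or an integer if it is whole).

6/13

Distances from Daria: Kai:1, Mei:4, Nate:1, Orla:2, Ravi:3, Ximena:2. Sum = 13.
n = 7, so closeness = 6/13.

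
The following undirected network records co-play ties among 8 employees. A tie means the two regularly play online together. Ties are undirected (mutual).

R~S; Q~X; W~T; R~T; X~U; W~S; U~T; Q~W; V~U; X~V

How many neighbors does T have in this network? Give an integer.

T is directly tied to R, U, and W. That is 3 neighbors, so the degree of T is 3.

3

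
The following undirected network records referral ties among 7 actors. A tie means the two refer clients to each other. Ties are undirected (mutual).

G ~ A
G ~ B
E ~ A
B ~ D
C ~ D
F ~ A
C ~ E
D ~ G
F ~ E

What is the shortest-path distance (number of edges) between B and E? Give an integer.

3

One shortest route is B – G – A – E, which uses 3 edges, and at distance 2 from B we only reach {A, C}, which does not include E. So d(B,E) = 3.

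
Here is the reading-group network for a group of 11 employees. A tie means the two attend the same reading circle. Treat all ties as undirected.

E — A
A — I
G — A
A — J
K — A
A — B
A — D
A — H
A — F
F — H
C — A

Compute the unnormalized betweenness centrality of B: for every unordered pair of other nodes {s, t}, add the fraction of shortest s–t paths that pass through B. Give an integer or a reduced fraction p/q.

0

No shortest path between any pair of other nodes passes through B.
Summing the contributions gives betweenness(B) = 0.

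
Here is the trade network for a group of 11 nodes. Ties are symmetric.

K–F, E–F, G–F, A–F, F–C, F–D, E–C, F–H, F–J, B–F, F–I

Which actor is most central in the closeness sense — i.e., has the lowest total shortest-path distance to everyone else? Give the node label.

Farness (sum of distances to all others) for each node — A:19, B:19, C:18, D:19, E:18, F:10, G:19, H:19, I:19, J:19, K:19.
The smallest farness is 10, for F, so F has the highest closeness.

F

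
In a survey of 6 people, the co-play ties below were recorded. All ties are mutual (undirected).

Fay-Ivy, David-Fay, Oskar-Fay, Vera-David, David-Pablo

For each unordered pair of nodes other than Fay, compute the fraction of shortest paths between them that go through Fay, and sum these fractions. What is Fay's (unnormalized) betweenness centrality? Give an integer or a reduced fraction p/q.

Pairs whose geodesics pass through Fay — David–Ivy: 1; David–Oskar: 1; Ivy–Pablo: 1; Ivy–Oskar: 1; Ivy–Vera: 1; Pablo–Oskar: 1; Oskar–Vera: 1.
All other pairs contribute 0.
Summing the contributions gives betweenness(Fay) = 7.

7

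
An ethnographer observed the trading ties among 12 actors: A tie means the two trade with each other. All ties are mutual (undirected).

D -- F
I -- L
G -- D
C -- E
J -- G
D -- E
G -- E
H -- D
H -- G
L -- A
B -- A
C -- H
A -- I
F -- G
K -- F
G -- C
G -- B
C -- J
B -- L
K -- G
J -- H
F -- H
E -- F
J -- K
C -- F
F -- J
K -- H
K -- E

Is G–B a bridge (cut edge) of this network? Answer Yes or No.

Without the G–B edge there is no alternate route between G and B, so the network disconnects. It is a bridge.

Yes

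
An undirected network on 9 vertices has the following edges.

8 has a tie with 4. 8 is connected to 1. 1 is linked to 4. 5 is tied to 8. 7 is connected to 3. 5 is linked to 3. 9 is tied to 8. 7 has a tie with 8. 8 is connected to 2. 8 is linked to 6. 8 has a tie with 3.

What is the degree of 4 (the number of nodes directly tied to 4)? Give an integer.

4 is directly tied to 1 and 8. That is 2 neighbors, so the degree of 4 is 2.

2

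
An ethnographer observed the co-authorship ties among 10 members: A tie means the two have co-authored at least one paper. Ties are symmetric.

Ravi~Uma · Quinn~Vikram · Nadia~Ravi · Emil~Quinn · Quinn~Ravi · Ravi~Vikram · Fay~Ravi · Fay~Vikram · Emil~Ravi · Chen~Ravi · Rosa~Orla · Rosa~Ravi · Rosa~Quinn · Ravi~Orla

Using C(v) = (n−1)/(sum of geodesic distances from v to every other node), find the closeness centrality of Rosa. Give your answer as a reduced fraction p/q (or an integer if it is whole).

3/5

Distances from Rosa: Chen:2, Emil:2, Fay:2, Nadia:2, Orla:1, Quinn:1, Ravi:1, Uma:2, Vikram:2. Sum = 15.
n = 10, so closeness = 9/15 = 3/5.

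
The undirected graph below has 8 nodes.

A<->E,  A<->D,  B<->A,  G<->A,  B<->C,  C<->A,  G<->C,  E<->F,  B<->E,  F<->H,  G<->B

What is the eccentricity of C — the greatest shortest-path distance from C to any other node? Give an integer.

4

Distances from C: A:1, B:1, D:2, E:2, F:3, G:1, H:4.
The largest is 4 (to H), so the eccentricity of C is 4.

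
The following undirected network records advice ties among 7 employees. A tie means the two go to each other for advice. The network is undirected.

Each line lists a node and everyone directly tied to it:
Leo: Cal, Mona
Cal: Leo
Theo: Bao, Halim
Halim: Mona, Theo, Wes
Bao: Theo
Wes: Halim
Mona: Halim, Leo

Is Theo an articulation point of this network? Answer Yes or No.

Removing Theo leaves {Cal, Halim, Leo, Mona, and Wes} with no path to {Bao}, so the network splits into 2 components. Theo is a cut vertex.

Yes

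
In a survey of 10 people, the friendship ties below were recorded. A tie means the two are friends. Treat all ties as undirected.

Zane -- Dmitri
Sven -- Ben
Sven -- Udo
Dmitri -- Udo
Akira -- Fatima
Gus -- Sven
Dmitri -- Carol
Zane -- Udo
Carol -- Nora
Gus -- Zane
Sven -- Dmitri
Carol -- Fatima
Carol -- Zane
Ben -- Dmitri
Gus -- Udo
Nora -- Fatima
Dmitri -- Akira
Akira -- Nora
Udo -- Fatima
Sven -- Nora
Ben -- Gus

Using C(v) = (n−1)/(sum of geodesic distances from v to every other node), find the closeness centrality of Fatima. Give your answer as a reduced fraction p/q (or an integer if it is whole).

Distances from Fatima: Akira:1, Ben:3, Carol:1, Dmitri:2, Gus:2, Nora:1, Sven:2, Udo:1, Zane:2. Sum = 15.
n = 10, so closeness = 9/15 = 3/5.

3/5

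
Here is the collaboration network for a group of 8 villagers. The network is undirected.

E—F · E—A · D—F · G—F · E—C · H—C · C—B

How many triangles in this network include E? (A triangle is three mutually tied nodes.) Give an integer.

E's neighbors are A, C, and F, but none of them are tied to each other, so no triangle contains E.

0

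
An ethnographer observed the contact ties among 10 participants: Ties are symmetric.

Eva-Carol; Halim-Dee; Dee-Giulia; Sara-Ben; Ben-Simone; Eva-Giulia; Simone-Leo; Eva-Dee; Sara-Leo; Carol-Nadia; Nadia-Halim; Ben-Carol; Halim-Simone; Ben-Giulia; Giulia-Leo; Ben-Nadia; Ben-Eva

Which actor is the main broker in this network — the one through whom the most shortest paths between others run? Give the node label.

Unnormalized betweenness of each node: Ben:71/6, Carol:1/2, Dee:2, Eva:31/12, Giulia:17/4, Halim:11/4, Leo:13/6, Nadia:11/6, Sara:5/6, Simone:13/4.
Ben has the largest value, 71/6, making it the main broker — the node through which the most shortest paths run.

Ben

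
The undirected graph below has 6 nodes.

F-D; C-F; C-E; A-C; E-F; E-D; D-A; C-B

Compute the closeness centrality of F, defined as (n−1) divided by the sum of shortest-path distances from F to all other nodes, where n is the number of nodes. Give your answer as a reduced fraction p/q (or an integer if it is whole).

Distances from F: A:2, B:2, C:1, D:1, E:1. Sum = 7.
n = 6, so closeness = 5/7.

5/7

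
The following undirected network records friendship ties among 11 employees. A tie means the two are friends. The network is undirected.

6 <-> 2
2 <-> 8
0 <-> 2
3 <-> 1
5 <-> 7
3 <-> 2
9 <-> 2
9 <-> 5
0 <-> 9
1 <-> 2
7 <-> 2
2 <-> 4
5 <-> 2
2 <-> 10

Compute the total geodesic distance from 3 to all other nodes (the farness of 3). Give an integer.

18

Distances from 3: 0:2, 1:1, 2:1, 4:2, 5:2, 6:2, 7:2, 8:2, 9:2, 10:2.
Sum = 2 + 1 + 1 + 2 + 2 + 2 + 2 + 2 + 2 + 2 = 18.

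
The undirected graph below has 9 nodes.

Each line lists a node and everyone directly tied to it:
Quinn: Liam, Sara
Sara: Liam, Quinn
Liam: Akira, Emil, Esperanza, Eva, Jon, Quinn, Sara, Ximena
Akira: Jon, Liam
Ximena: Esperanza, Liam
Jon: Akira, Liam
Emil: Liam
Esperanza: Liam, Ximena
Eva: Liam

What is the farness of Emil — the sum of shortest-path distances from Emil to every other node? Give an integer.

15

Distances from Emil: Akira:2, Esperanza:2, Eva:2, Jon:2, Liam:1, Quinn:2, Sara:2, Ximena:2.
Sum = 2 + 2 + 2 + 2 + 1 + 2 + 2 + 2 = 15.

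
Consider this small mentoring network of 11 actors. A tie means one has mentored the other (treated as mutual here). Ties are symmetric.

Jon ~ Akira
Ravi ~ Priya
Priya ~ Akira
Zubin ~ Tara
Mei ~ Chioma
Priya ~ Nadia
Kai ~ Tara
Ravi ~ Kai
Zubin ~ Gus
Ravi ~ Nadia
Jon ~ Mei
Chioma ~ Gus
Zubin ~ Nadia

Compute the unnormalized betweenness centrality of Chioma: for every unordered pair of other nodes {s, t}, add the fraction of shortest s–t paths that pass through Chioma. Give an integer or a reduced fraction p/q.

19/3

Pairs whose geodesics pass through Chioma — Mei–Nadia: 1/2; Mei–Kai: 1/2; Mei–Tara: 1; Mei–Zubin: 1; Mei–Gus: 1; Jon–Tara: 1/3; Jon–Zubin: 1/2; Jon–Gus: 1; Akira–Gus: 1/2.
All other pairs contribute 0.
Summing the contributions gives betweenness(Chioma) = 19/3.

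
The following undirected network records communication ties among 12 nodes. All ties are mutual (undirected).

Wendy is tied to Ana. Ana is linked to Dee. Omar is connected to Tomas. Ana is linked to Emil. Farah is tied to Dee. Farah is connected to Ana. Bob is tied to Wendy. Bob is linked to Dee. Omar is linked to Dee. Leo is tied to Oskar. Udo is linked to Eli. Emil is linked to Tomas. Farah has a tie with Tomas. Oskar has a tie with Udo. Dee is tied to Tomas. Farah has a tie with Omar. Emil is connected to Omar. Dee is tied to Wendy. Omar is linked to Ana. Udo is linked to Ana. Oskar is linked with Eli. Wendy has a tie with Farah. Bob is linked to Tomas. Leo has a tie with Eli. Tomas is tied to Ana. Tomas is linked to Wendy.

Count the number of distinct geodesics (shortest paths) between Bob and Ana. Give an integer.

3

The shortest distance is 2. The length-2 paths are: Bob–Dee–Ana; Bob–Wendy–Ana; Bob–Tomas–Ana.
That gives 3 distinct shortest paths.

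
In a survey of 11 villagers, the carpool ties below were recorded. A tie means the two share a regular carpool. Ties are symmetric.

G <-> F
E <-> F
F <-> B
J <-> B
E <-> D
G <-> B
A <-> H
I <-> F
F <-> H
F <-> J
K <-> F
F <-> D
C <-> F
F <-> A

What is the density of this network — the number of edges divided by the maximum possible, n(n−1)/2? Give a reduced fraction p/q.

There are 14 edges and 11 nodes, so the maximum possible is C(11,2) = 55.
Density = 14/55.

14/55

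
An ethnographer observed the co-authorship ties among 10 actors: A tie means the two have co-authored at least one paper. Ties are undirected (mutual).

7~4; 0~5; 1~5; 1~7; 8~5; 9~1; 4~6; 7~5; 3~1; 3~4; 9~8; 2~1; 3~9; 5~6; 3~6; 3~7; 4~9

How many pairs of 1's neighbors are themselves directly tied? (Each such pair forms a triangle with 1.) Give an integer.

1's neighbors: 2, 3, 5, 7, and 9.
Neighbor pairs that are themselves tied: 1–3–7; 1–3–9; 1–5–7. Each forms one triangle with 1, for 3 in total.

3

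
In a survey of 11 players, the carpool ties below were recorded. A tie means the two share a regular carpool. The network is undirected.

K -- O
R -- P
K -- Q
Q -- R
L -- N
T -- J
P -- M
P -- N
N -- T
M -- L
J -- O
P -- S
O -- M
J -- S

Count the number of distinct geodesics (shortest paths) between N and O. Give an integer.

The shortest distance is 3. The length-3 paths are: N–T–J–O; N–P–M–O; N–L–M–O.
That gives 3 distinct shortest paths.

3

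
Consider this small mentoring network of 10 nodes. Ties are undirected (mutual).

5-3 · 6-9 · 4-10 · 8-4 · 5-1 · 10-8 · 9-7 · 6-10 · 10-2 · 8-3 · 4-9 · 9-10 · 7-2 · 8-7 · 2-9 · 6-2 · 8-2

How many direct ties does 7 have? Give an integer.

3

7 is directly tied to 2, 8, and 9. That is 3 neighbors, so the degree of 7 is 3.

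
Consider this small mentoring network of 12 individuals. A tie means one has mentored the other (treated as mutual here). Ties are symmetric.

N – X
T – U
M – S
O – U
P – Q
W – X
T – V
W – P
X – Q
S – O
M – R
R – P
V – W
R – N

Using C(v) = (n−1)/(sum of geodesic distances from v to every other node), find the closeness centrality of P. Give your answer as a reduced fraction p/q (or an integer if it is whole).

11/25

Distances from P: M:2, N:2, O:4, Q:1, R:1, S:3, T:3, U:4, V:2, W:1, X:2. Sum = 25.
n = 12, so closeness = 11/25.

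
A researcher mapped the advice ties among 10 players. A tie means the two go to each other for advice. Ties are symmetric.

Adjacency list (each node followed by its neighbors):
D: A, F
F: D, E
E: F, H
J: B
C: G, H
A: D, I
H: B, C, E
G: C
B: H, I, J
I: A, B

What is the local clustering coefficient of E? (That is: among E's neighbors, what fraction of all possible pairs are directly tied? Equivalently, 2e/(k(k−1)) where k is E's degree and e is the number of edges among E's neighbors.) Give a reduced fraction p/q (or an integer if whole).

0

E's neighbors: F and H (k = 2).
Possible neighbor pairs: C(2,2) = 1. Edges among them: none → e = 0.
Clustering(E) = 0/1.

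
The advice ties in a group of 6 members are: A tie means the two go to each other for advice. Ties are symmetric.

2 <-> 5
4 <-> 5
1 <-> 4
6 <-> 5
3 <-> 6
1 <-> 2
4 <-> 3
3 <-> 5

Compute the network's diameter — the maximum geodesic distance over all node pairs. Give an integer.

Eccentricity of each node (its greatest distance to any other): 1:3, 2:2, 3:2, 4:2, 5:2, 6:3.
The maximum eccentricity is 3, realized for instance by the pair 1–6 via 1 – 4 – 3 – 6. So the diameter is 3.

3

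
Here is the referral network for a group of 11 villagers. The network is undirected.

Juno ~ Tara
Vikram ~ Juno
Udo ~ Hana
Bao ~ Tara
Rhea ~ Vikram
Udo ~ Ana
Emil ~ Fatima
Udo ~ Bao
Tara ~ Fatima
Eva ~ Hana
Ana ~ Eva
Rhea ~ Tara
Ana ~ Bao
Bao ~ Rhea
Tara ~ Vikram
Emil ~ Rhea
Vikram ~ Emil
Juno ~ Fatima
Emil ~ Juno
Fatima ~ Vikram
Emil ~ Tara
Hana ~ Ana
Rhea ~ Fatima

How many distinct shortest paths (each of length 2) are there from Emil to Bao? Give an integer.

2

The shortest distance is 2. The length-2 paths are: Emil–Rhea–Bao; Emil–Tara–Bao.
That gives 2 distinct shortest paths.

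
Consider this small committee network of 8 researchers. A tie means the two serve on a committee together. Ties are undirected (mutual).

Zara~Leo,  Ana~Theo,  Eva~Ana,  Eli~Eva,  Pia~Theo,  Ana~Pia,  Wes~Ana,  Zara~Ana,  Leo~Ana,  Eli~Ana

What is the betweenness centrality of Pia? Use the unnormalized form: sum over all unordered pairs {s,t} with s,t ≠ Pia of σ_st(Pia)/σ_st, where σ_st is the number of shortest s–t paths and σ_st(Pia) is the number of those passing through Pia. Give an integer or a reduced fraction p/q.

No shortest path between any pair of other nodes passes through Pia.
Summing the contributions gives betweenness(Pia) = 0.

0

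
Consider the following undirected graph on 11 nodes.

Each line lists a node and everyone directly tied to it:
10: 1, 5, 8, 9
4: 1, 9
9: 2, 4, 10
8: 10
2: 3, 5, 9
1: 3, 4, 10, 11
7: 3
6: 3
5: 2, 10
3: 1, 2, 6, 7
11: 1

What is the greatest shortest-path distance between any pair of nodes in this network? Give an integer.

4

Eccentricity of each node (its greatest distance to any other): 1:2, 2:3, 3:3, 4:3, 5:3, 6:4, 7:4, 8:4, 9:3, 10:3, 11:3.
The maximum eccentricity is 4, realized for instance by the pair 7–8 via 7 – 3 – 1 – 10 – 8. So the diameter is 4.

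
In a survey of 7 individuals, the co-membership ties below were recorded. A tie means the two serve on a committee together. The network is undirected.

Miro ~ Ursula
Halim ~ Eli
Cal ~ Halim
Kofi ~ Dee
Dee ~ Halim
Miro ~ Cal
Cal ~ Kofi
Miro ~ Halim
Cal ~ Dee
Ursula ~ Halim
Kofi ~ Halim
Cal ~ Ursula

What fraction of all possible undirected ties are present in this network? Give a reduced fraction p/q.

There are 12 edges and 7 nodes, so the maximum possible is C(7,2) = 21.
Density = 12/21 = 4/7.

4/7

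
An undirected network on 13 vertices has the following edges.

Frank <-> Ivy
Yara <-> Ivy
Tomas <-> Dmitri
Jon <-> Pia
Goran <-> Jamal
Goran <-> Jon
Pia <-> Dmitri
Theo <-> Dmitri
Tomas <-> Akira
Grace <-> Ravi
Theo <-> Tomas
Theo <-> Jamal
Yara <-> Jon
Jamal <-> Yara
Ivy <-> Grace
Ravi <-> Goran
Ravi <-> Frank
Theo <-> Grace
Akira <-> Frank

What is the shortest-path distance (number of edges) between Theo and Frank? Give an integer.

One shortest route is Theo – Grace – Ravi – Frank, which uses 3 edges, and at distance 2 from Theo we only reach {Akira, Goran, Ivy, Pia, Ravi, Yara}, which does not include Frank. So d(Theo,Frank) = 3.

3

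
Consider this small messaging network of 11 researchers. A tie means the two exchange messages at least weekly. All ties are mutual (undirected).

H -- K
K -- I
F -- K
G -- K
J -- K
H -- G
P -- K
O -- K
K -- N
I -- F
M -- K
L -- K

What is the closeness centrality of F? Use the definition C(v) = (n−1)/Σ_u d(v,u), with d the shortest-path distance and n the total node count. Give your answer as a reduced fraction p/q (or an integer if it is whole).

Distances from F: G:2, H:2, I:1, J:2, K:1, L:2, M:2, N:2, O:2, P:2. Sum = 18.
n = 11, so closeness = 10/18 = 5/9.

5/9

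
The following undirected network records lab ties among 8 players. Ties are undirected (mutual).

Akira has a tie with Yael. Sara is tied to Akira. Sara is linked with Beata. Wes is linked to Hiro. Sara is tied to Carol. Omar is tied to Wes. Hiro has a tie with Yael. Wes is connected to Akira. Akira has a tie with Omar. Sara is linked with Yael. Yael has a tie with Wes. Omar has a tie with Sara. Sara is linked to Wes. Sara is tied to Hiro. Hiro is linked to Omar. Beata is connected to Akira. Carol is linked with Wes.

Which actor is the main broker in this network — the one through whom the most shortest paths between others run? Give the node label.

Unnormalized betweenness of each node: Akira:7/4, Beata:0, Carol:0, Hiro:1/4, Omar:1/4, Sara:6, Wes:5/2, Yael:1/4.
Sara has the largest value, 6, making it the main broker — the node through which the most shortest paths run.

Sara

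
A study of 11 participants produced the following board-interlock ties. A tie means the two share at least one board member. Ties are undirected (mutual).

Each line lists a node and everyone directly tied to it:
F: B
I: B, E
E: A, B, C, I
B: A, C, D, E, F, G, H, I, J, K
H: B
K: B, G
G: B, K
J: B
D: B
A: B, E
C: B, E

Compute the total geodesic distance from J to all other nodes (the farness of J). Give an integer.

Distances from J: A:2, B:1, C:2, D:2, E:2, F:2, G:2, H:2, I:2, K:2.
Sum = 2 + 1 + 2 + 2 + 2 + 2 + 2 + 2 + 2 + 2 = 19.

19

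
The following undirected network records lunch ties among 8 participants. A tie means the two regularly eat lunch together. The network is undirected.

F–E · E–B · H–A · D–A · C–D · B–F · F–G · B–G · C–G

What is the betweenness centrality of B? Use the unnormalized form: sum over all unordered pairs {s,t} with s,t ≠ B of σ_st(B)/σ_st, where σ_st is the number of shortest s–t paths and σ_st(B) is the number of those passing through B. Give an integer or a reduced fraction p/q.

5/2

Pairs whose geodesics pass through B — C–E: 1/2; D–E: 1/2; A–E: 1/2; H–E: 1/2; G–E: 1/2.
All other pairs contribute 0.
Summing the contributions gives betweenness(B) = 5/2.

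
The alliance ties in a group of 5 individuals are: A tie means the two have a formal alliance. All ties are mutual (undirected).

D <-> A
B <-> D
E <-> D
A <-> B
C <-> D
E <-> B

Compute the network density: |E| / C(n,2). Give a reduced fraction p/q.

3/5

There are 6 edges and 5 nodes, so the maximum possible is C(5,2) = 10.
Density = 6/10 = 3/5.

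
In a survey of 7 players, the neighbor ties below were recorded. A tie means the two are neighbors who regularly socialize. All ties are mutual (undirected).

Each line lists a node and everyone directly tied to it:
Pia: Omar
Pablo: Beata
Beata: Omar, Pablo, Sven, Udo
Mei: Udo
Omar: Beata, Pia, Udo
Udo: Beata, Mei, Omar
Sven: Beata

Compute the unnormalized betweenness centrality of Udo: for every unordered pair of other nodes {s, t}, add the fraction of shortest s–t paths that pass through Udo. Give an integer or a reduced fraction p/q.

Pairs whose geodesics pass through Udo — Pia–Mei: 1; Mei–Omar: 1; Mei–Sven: 1; Mei–Beata: 1; Mei–Pablo: 1.
All other pairs contribute 0.
Summing the contributions gives betweenness(Udo) = 5.

5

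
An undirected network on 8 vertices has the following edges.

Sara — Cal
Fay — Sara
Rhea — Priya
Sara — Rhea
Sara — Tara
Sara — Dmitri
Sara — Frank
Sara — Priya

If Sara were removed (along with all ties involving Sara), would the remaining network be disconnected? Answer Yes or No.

Yes

Removing Sara leaves {Frank} with no path to {Dmitri}, so the network splits into 6 components. Sara is a cut vertex.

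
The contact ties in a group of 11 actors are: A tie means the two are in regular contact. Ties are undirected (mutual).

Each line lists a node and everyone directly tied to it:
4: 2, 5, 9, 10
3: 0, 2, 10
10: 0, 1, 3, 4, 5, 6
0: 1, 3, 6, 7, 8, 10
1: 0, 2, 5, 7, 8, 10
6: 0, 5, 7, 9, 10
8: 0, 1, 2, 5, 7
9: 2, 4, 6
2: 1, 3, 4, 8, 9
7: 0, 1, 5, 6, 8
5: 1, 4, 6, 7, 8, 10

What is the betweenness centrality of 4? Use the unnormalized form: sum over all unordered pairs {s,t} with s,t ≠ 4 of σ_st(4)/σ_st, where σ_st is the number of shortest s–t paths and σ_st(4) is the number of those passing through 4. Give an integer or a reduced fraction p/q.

5/3

Pairs whose geodesics pass through 4 — 9–5: 1/2; 9–10: 1/2; 2–5: 1/3; 2–10: 1/3.
All other pairs contribute 0.
Summing the contributions gives betweenness(4) = 5/3.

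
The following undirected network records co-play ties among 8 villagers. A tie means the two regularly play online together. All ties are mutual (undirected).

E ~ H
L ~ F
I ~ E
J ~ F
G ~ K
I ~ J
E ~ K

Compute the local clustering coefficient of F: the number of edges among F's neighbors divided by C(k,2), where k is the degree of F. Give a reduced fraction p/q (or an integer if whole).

F's neighbors: J and L (k = 2).
Possible neighbor pairs: C(2,2) = 1. Edges among them: none → e = 0.
Clustering(F) = 0/1.

0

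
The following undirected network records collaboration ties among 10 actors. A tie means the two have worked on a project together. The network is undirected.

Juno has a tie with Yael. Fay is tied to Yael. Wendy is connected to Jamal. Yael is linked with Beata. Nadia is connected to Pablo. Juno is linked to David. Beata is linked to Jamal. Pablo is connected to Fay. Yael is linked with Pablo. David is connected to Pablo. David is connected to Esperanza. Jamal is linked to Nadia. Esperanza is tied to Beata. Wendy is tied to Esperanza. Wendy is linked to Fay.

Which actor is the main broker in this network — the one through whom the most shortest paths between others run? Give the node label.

Unnormalized betweenness of each node: Beata:25/6, David:23/6, Esperanza:11/3, Fay:5/2, Jamal:19/6, Juno:1/2, Nadia:4/3, Pablo:37/6, Wendy:19/6, Yael:13/2.
Yael has the largest value, 13/2, making it the main broker — the node through which the most shortest paths run.

Yael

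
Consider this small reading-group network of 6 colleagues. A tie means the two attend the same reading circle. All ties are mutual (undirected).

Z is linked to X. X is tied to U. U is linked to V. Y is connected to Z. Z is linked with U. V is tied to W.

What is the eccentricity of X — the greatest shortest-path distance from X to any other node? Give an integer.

Distances from X: U:1, V:2, W:3, Y:2, Z:1.
The largest is 3 (to W), so the eccentricity of X is 3.

3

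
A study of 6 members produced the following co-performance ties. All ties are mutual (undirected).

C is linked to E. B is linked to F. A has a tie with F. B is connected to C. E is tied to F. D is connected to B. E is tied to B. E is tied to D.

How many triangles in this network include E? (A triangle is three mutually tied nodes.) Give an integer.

3

E's neighbors: B, C, D, and F.
Neighbor pairs that are themselves tied: E–B–C; E–B–D; E–B–F. Each forms one triangle with E, for 3 in total.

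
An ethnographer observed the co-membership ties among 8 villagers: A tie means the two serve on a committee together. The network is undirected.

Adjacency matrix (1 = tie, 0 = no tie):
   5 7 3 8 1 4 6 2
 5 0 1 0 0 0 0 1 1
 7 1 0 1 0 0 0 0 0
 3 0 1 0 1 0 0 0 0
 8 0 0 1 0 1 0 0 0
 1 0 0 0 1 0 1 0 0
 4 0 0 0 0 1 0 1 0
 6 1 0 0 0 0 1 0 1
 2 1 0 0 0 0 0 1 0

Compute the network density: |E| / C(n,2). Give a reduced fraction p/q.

There are 9 edges and 8 nodes, so the maximum possible is C(8,2) = 28.
Density = 9/28.

9/28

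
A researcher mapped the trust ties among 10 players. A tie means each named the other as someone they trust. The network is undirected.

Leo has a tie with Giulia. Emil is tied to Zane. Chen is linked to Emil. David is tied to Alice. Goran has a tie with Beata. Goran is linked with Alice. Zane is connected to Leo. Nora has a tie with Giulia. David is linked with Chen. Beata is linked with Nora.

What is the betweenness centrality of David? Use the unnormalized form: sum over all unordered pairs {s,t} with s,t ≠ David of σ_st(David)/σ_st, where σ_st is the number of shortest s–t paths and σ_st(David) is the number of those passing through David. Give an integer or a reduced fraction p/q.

8

Pairs whose geodesics pass through David — Nora–Chen: 1/2; Beata–Chen: 1; Beata–Emil: 1/2; Goran–Chen: 1; Goran–Emil: 1; Goran–Zane: 1/2; Alice–Chen: 1; Alice–Emil: 1; Alice–Zane: 1; Alice–Leo: 1/2.
All other pairs contribute 0.
Summing the contributions gives betweenness(David) = 8.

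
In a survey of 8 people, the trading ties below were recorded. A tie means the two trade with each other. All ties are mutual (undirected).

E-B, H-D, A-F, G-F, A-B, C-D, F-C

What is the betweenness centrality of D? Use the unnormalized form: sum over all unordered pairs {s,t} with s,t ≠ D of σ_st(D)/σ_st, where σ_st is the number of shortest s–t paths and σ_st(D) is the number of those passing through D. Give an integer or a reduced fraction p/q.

6

Pairs whose geodesics pass through D — F–H: 1; C–H: 1; E–H: 1; H–B: 1; H–A: 1; H–G: 1.
All other pairs contribute 0.
Summing the contributions gives betweenness(D) = 6.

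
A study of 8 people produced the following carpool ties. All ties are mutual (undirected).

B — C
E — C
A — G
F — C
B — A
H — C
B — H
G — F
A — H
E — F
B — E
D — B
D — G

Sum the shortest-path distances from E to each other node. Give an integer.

11

Distances from E: A:2, B:1, C:1, D:2, F:1, G:2, H:2.
Sum = 2 + 1 + 1 + 2 + 1 + 2 + 2 = 11.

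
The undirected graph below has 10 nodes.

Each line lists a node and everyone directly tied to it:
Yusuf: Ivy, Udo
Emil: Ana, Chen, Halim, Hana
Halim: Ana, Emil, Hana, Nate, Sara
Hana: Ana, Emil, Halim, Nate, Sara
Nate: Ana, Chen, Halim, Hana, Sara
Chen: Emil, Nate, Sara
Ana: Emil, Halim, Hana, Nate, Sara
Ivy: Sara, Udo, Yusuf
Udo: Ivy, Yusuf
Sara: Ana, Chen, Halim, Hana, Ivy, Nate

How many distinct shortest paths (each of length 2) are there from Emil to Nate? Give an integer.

The shortest distance is 2. The length-2 paths are: Emil–Hana–Nate; Emil–Ana–Nate; Emil–Halim–Nate; Emil–Chen–Nate.
That gives 4 distinct shortest paths.

4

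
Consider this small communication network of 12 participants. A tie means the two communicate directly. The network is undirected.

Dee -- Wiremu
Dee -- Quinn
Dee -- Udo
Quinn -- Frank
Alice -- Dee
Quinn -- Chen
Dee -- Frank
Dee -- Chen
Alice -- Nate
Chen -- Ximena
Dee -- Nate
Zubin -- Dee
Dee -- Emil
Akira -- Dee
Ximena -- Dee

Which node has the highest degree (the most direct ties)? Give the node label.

Degrees — Akira:1, Alice:2, Chen:3, Dee:11, Emil:1, Frank:2, Nate:2, Quinn:3, Udo:1, Wiremu:1, Ximena:2, Zubin:1.
The maximum is 11, attained only by Dee.

Dee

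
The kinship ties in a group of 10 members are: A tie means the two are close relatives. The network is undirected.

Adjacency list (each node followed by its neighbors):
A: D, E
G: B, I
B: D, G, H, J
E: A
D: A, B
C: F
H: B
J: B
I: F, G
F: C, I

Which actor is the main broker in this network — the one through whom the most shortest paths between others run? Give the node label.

Unnormalized betweenness of each node: A:8, B:27, C:0, D:14, E:0, F:8, G:18, H:0, I:14, J:0.
B has the largest value, 27, making it the main broker — the node through which the most shortest paths run.

B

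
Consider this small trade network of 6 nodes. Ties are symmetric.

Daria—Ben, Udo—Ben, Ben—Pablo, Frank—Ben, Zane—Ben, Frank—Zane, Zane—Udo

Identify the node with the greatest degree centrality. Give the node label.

Degrees — Ben:5, Daria:1, Frank:2, Pablo:1, Udo:2, Zane:3.
The maximum is 5, attained only by Ben.

Ben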